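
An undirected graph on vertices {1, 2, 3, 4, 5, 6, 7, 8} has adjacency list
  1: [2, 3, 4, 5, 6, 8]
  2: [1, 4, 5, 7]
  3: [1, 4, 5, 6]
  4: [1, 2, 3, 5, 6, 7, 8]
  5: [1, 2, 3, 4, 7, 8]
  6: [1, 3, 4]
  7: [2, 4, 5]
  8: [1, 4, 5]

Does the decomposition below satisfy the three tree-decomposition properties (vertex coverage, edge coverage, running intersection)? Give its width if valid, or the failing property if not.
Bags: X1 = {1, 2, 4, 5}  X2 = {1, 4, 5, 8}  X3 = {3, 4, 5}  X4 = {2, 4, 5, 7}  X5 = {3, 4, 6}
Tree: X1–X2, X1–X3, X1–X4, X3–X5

A tree decomposition must satisfy three properties: every vertex lies in some bag; for every edge, both endpoints lie together in some bag; and for every vertex, the bags containing it form a connected subtree. Here edge (1,3) lies in no bag, so the decomposition is invalid.

No — edge (1,3) lies in no bag.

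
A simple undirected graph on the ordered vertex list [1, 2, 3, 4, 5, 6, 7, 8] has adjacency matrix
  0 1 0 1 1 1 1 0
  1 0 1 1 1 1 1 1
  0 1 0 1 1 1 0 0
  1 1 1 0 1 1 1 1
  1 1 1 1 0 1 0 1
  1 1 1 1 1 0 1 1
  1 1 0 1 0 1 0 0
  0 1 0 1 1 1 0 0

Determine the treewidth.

A width-4 tree decomposition is:
Bags: B1 = {1, 2, 4, 5, 6}  B2 = {1, 2, 4, 6, 7}  B3 = {2, 4, 5, 6, 8}  B4 = {2, 3, 4, 5, 6}
Tree: B1–B2, B1–B3, B3–B4
The largest bag has 5 vertices, giving width 4; this decomposition certifies tw(G) ≤ 4. Conversely, {2, 4, 5, 6, 8} is a clique of size 5, and the vertices of any clique must share a bag in every tree decomposition; so some bag has ≥ 5 vertices and tw(G) ≥ 4. Hence tw(G) = 4 exactly.

4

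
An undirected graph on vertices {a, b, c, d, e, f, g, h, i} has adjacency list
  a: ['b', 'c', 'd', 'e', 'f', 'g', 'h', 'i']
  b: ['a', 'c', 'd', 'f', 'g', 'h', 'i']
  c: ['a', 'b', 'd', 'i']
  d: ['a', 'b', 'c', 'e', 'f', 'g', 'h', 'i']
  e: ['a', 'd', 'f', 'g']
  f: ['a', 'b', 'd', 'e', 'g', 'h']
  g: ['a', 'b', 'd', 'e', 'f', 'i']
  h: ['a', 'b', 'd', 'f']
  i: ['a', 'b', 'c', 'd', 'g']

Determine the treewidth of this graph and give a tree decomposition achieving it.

Treewidth 4.
Bags: B1 = {a, b, d, g, i}  B2 = {a, b, d, f, g}  B3 = {a, b, d, f, h}  B4 = {a, b, c, d, i}  B5 = {a, d, e, f, g}
Tree: B1–B2, B2–B3, B1–B4, B2–B5

Every bag has size at most 5, so the width is 5 − 1 = 4 and tw(G) ≤ 4. For the lower bound, the 5 vertices {a, d, e, f, g} are pairwise adjacent, and any tree decomposition puts a clique entirely inside one bag — forcing width ≥ 4. Combining the bounds, tw(G) = 4.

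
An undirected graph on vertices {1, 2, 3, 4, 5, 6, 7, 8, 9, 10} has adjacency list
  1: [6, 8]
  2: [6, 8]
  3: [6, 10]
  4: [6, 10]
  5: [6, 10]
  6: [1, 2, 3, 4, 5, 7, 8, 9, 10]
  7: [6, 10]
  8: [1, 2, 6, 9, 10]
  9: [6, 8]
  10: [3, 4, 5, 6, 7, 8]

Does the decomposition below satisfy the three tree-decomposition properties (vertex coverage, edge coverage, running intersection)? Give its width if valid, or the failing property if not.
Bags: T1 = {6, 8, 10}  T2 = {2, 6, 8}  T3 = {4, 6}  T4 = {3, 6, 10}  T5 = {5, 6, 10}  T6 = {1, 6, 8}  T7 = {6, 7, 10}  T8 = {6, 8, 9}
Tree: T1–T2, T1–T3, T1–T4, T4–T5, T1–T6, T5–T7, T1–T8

A tree decomposition must satisfy three properties: every vertex lies in some bag; for every edge, both endpoints lie together in some bag; and for every vertex, the bags containing it form a connected subtree. Here edge (10,4) lies in no bag, so the decomposition is invalid.

No — edge (10,4) lies in no bag.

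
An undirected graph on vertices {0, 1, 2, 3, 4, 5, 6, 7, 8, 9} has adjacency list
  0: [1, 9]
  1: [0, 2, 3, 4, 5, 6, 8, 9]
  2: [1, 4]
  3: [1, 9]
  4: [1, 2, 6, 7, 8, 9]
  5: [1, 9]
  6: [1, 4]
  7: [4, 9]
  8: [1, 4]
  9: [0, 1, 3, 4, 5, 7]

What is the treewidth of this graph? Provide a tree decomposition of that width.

The largest bag has 3 vertices, giving width 2; this decomposition certifies tw(G) ≤ 2. On the other hand G contains the 3-clique {0, 1, 9}. A clique must lie in a single bag of any decomposition, so no decomposition can have width below 2. Combining the bounds, tw(G) = 2.

Treewidth 2.
One optimal decomposition is:
Bags: B1 = {1, 2, 4}  B2 = {1, 4, 9}  B3 = {0, 1, 9}  B4 = {1, 4, 6}  B5 = {1, 5, 9}  B6 = {1, 4, 8}  B7 = {1, 3, 9}  B8 = {4, 7, 9}
Tree: B1–B2, B2–B3, B2–B4, B2–B5, B4–B6, B3–B7, B2–B8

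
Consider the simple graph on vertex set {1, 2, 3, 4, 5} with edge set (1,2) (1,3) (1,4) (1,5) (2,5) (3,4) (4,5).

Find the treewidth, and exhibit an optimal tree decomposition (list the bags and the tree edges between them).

Treewidth 2.
Bags: B1 = {1, 4, 5}  B2 = {1, 3, 4}  B3 = {1, 2, 5}
Tree: B1–B2, B1–B3

Each bag holds 3 vertices, so the decomposition has width 2, which upper-bounds the treewidth. On the other hand G contains the 3-clique {1, 2, 5}. A clique must lie in a single bag of any decomposition, so no decomposition can have width below 2. Hence tw(G) = 2 exactly.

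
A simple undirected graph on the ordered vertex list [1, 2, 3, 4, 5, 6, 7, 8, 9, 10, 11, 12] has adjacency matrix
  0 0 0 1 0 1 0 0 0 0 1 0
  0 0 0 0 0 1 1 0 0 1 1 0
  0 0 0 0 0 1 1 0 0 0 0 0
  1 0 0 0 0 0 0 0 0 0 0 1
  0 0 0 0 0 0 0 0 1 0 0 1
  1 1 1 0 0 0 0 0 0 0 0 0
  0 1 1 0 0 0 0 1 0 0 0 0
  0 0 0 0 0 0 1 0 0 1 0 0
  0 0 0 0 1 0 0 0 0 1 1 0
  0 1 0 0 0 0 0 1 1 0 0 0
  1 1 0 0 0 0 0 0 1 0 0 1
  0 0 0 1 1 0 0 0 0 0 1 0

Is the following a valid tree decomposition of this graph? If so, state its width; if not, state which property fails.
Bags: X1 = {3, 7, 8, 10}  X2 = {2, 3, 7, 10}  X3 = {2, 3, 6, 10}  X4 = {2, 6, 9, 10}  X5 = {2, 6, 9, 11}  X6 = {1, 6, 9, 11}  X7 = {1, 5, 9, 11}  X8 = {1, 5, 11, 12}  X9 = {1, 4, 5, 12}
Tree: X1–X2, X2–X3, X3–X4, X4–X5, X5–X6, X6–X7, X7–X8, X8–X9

Checking the three conditions: (i) the bags cover all of {1, 2, 3, 4, 5, 6, 7, 8, 9, 10, 11, 12}; (ii) for each edge, some bag contains both endpoints; (iii) the bags containing any fixed vertex form a subtree. All hold, so the decomposition is valid with width 4 − 1 = 3.

Yes; width 3.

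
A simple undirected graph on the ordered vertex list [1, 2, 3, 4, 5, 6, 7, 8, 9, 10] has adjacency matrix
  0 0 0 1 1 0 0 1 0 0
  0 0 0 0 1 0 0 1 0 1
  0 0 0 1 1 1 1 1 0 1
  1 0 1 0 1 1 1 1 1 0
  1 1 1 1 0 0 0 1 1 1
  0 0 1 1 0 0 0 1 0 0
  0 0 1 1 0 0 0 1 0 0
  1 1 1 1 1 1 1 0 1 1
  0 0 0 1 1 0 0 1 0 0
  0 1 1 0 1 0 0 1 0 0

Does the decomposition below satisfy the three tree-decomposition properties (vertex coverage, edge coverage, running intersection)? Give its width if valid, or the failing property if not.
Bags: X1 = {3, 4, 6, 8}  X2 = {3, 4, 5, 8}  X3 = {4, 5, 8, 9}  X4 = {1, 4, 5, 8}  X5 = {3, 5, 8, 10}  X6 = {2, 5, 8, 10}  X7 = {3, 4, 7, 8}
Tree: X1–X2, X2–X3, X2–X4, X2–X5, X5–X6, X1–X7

Yes; width 3.

Vertex coverage: the bags together contain {1, 2, 3, 4, 5, 6, 7, 8, 9, 10}, the full vertex set. Edge coverage: each edge of G has both endpoints in at least one bag. Running intersection: for every vertex, the bags containing it form a connected subtree. All three properties hold, so this is a valid tree decomposition of width max|bag| − 1 = 3, and hence tw(G) ≤ 3.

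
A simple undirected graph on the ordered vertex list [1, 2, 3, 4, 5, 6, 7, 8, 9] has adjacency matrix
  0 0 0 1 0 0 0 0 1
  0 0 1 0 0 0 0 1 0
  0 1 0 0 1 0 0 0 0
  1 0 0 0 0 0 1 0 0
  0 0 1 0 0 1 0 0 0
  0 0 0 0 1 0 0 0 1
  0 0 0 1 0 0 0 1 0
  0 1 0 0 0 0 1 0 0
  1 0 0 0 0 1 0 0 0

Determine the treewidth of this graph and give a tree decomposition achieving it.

Each bag holds 3 vertices, so the decomposition has width 2, which upper-bounds the treewidth. The edges 2–3–5–6–9–1–4–7–8–2 form a cycle, so G is not a tree and its treewidth is at least 2. Hence tw(G) = 2 exactly.

Treewidth 2.
One optimal decomposition is:
Bags: B1 = {2, 3, 5}  B2 = {2, 5, 6}  B3 = {2, 6, 9}  B4 = {1, 2, 9}  B5 = {1, 2, 4}  B6 = {2, 4, 7}  B7 = {2, 7, 8}
Tree: B1–B2, B2–B3, B3–B4, B4–B5, B5–B6, B6–B7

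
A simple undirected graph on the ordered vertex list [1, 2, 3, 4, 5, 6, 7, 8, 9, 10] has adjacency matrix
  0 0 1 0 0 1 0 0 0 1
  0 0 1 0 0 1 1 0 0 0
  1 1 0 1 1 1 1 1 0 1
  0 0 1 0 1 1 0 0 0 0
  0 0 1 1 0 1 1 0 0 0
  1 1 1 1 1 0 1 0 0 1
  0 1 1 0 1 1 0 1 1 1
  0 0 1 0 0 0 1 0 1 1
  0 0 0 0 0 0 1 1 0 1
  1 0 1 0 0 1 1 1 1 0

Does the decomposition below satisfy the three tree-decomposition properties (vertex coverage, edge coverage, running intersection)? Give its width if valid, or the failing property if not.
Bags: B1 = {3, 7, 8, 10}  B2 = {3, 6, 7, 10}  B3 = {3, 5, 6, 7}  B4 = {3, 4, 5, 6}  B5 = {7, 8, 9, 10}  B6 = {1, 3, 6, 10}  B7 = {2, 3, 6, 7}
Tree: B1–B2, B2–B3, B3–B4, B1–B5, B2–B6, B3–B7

Every vertex of G appears in some bag (union = {1, 2, 3, 4, 5, 6, 7, 8, 9, 10}); every edge is covered by a bag; and for each vertex v the set of bags containing v is connected in the bag tree. The decomposition is therefore valid. The largest bag has 4 vertices, so the width is 3.

Yes; width 3.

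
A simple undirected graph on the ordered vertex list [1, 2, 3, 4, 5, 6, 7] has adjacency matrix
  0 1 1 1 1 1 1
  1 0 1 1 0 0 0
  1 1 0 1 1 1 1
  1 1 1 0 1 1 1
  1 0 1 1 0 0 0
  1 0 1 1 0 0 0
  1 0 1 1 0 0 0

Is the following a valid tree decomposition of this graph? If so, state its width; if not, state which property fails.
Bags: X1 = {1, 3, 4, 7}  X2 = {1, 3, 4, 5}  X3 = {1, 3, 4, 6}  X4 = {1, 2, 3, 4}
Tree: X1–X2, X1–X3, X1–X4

Yes; width 3.

Vertex coverage: the bags together contain {1, 2, 3, 4, 5, 6, 7}, the full vertex set. Edge coverage: each edge of G has both endpoints in at least one bag. Running intersection: for every vertex, the bags containing it form a connected subtree. All three properties hold, so this is a valid tree decomposition of width max|bag| − 1 = 3, and hence tw(G) ≤ 3.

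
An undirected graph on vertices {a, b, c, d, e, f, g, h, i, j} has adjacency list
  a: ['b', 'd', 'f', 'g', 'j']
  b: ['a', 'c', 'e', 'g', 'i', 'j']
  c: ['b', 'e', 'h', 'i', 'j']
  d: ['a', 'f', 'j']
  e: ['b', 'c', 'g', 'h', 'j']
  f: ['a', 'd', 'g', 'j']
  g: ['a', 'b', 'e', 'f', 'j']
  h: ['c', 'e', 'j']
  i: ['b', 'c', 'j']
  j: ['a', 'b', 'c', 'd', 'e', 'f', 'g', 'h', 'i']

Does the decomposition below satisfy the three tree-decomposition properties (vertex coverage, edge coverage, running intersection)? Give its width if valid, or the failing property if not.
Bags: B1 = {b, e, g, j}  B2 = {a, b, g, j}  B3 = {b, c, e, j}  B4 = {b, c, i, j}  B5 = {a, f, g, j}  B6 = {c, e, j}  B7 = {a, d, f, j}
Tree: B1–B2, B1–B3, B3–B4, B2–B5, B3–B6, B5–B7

A tree decomposition must satisfy three properties: every vertex lies in some bag; for every edge, both endpoints lie together in some bag; and for every vertex, the bags containing it form a connected subtree. Here vertex h appears in no bag, so the decomposition is invalid.

No — vertex h appears in no bag.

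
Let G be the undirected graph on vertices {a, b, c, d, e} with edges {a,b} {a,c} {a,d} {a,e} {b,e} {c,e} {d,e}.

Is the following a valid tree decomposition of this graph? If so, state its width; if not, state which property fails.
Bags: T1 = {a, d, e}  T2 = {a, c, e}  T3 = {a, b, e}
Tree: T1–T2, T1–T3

Vertex coverage: the bags together contain {a, b, c, d, e}, the full vertex set. Edge coverage: each edge of G has both endpoints in at least one bag. Running intersection: for every vertex, the bags containing it form a connected subtree. All three properties hold, so this is a valid tree decomposition of width max|bag| − 1 = 2, and hence tw(G) ≤ 2.

Yes; width 2.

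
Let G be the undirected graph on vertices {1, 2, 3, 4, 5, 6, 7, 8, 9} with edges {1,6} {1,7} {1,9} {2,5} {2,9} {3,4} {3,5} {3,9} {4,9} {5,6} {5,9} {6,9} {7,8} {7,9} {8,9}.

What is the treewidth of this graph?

A width-2 tree decomposition is:
Bags: B1 = {1, 6, 9}  B2 = {5, 6, 9}  B3 = {3, 5, 9}  B4 = {1, 7, 9}  B5 = {2, 5, 9}  B6 = {7, 8, 9}  B7 = {3, 4, 9}
Tree: B1–B2, B2–B3, B1–B4, B3–B5, B4–B6, B3–B7
Each bag holds 3 vertices, so the decomposition has width 2, which upper-bounds the treewidth. On the other hand G contains the 3-clique {1, 6, 9}. A clique must lie in a single bag of any decomposition, so no decomposition can have width below 2. Therefore the treewidth is 2.

2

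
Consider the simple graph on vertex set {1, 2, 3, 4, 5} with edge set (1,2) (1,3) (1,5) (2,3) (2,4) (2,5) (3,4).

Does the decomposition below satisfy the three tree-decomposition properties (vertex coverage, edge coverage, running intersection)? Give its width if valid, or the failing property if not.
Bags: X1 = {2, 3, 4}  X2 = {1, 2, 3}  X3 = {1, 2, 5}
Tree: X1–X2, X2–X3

Every vertex of G appears in some bag (union = {1, 2, 3, 4, 5}); every edge is covered by a bag; and for each vertex v the set of bags containing v is connected in the bag tree. The decomposition is therefore valid. The largest bag has 3 vertices, so the width is 2.

Yes; width 2.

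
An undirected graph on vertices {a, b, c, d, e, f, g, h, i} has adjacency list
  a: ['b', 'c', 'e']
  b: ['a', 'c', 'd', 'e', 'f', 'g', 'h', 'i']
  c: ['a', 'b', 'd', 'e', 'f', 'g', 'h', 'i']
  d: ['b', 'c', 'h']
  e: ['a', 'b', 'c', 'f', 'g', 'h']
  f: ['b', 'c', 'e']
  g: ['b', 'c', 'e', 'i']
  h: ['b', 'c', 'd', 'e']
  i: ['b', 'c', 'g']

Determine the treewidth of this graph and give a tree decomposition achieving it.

Treewidth 3.
One optimal decomposition is:
Bags: B1 = {b, c, e, g}  B2 = {b, c, e, f}  B3 = {b, c, e, h}  B4 = {a, b, c, e}  B5 = {b, c, d, h}  B6 = {b, c, g, i}
Tree: B1–B2, B2–B3, B1–B4, B3–B5, B1–B6

The largest bag has 4 vertices, giving width 3; this decomposition certifies tw(G) ≤ 3. For the lower bound, the 4 vertices {b, c, d, h} are pairwise adjacent, and any tree decomposition puts a clique entirely inside one bag — forcing width ≥ 3. The upper and lower bounds meet at 3, so that is the treewidth.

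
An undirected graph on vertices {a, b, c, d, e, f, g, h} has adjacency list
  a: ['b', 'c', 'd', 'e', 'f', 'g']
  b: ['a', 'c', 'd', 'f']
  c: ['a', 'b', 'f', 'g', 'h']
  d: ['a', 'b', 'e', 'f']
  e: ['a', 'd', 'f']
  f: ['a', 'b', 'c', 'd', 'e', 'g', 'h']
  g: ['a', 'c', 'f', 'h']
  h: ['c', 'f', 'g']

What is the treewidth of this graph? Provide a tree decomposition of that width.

Treewidth 3.
One optimal decomposition is:
Bags: B1 = {c, f, g, h}  B2 = {a, c, f, g}  B3 = {a, b, c, f}  B4 = {a, b, d, f}  B5 = {a, d, e, f}
Tree: B1–B2, B2–B3, B3–B4, B4–B5

Each bag holds 4 vertices, so the decomposition has width 3, which upper-bounds the treewidth. For the lower bound, the 4 vertices {c, f, g, h} are pairwise adjacent, and any tree decomposition puts a clique entirely inside one bag — forcing width ≥ 3. Hence tw(G) = 3 exactly.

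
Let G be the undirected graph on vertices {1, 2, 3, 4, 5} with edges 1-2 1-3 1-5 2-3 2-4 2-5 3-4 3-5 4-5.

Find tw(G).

3

A width-3 tree decomposition is:
Bags: B1 = {2, 3, 4, 5}  B2 = {1, 2, 3, 5}
Tree: B1–B2
Each bag holds 4 vertices, so the decomposition has width 3, which upper-bounds the treewidth. On the other hand G contains the 4-clique {1, 2, 3, 5}. A clique must lie in a single bag of any decomposition, so no decomposition can have width below 3. Hence tw(G) = 3 exactly.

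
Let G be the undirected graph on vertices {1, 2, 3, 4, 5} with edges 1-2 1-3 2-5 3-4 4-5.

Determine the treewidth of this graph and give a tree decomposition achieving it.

The largest bag has 3 vertices, giving width 2; this decomposition certifies tw(G) ≤ 2. For the lower bound, G contains the cycle 2–5–4–3–1–2, so G is not a forest; only forests have treewidth ≤ 1, hence tw(G) ≥ 2. Therefore the treewidth is 2.

Treewidth 2.
Bags: B1 = {2, 4, 5}  B2 = {2, 3, 4}  B3 = {1, 2, 3}
Tree: B1–B2, B2–B3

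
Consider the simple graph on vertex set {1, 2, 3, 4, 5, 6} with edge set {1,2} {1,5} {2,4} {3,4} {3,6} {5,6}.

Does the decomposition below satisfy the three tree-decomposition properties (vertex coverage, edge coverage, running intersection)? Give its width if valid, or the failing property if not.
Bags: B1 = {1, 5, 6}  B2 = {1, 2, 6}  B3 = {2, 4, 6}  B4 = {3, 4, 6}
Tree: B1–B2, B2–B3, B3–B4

Yes; width 2.

Checking the three conditions: (i) the bags cover all of {1, 2, 3, 4, 5, 6}; (ii) for each edge, some bag contains both endpoints; (iii) the bags containing any fixed vertex form a subtree. All hold, so the decomposition is valid with width 3 − 1 = 2.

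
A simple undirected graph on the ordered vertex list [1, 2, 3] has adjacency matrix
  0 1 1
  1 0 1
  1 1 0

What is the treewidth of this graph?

A width-2 tree decomposition is:
Bags: B1 = {1, 2, 3}
Tree: (single bag)
A single bag containing all 3 vertices is trivially a valid decomposition of width 2. On the other hand G contains the 3-clique {1, 2, 3}. A clique must lie in a single bag of any decomposition, so no decomposition can have width below 2. Therefore the treewidth is 2.

2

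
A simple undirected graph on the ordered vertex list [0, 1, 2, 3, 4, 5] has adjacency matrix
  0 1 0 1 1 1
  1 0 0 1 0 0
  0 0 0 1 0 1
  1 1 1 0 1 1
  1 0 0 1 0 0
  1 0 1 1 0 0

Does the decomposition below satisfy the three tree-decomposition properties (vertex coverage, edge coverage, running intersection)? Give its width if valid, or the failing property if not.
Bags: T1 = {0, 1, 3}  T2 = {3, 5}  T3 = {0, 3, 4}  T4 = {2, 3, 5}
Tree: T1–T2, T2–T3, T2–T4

No — edge (0,5) lies in no bag.

A tree decomposition must satisfy three properties: every vertex lies in some bag; for every edge, both endpoints lie together in some bag; and for every vertex, the bags containing it form a connected subtree. Here edge (0,5) lies in no bag, so the decomposition is invalid.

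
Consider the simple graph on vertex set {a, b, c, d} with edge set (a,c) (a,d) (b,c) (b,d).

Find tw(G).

2

A width-2 tree decomposition is:
Bags: B1 = {a, b, d}  B2 = {a, b, c}
Tree: B1–B2
Each bag holds 3 vertices, so the decomposition has width 2, which upper-bounds the treewidth. The edges a–d–b–c–a form a cycle, so G is not a tree and its treewidth is at least 2. Therefore the treewidth is 2.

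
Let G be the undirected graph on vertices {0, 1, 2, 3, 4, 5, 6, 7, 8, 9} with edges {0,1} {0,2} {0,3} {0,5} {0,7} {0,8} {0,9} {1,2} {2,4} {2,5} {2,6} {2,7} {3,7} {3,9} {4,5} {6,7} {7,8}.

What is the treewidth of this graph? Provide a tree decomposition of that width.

Treewidth 2.
One optimal decomposition is:
Bags: B1 = {0, 2, 5}  B2 = {0, 2, 7}  B3 = {0, 7, 8}  B4 = {2, 4, 5}  B5 = {0, 1, 2}  B6 = {0, 3, 7}  B7 = {2, 6, 7}  B8 = {0, 3, 9}
Tree: B1–B2, B2–B3, B1–B4, B2–B5, B2–B6, B2–B7, B6–B8

Every bag has size at most 3, so the width is 3 − 1 = 2 and tw(G) ≤ 2. For the lower bound, the 3 vertices {0, 7, 8} are pairwise adjacent, and any tree decomposition puts a clique entirely inside one bag — forcing width ≥ 2. Combining the bounds, tw(G) = 2.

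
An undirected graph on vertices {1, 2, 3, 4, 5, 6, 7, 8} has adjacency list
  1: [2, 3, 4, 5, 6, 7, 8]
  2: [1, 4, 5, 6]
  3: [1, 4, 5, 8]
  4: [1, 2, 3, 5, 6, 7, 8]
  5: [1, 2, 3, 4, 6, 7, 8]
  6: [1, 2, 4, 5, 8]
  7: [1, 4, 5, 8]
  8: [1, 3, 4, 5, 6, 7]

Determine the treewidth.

A width-4 tree decomposition is:
Bags: B1 = {1, 4, 5, 6, 8}  B2 = {1, 4, 5, 7, 8}  B3 = {1, 3, 4, 5, 8}  B4 = {1, 2, 4, 5, 6}
Tree: B1–B2, B1–B3, B1–B4
The largest bag has 5 vertices, giving width 4; this decomposition certifies tw(G) ≤ 4. Conversely, {1, 3, 4, 5, 8} is a clique of size 5, and the vertices of any clique must share a bag in every tree decomposition; so some bag has ≥ 5 vertices and tw(G) ≥ 4. The upper and lower bounds meet at 4, so that is the treewidth.

4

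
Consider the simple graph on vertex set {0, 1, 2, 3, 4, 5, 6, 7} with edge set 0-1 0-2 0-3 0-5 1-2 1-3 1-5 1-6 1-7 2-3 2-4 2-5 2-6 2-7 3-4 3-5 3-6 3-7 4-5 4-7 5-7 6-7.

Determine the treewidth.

4

A width-4 tree decomposition is:
Bags: B1 = {1, 2, 3, 5, 7}  B2 = {2, 3, 4, 5, 7}  B3 = {1, 2, 3, 6, 7}  B4 = {0, 1, 2, 3, 5}
Tree: B1–B2, B1–B3, B1–B4
Every bag has size at most 5, so the width is 5 − 1 = 4 and tw(G) ≤ 4. On the other hand G contains the 5-clique {0, 1, 2, 3, 5}. A clique must lie in a single bag of any decomposition, so no decomposition can have width below 4. Therefore the treewidth is 4.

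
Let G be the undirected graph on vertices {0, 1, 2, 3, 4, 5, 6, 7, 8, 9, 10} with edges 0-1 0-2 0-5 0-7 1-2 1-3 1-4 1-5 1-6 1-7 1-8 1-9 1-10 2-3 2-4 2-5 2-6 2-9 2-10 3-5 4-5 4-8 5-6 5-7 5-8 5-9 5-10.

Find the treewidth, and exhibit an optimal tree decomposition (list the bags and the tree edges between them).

The largest bag has 4 vertices, giving width 3; this decomposition certifies tw(G) ≤ 3. Conversely, {1, 4, 5, 8} is a clique of size 4, and the vertices of any clique must share a bag in every tree decomposition; so some bag has ≥ 4 vertices and tw(G) ≥ 3. Therefore the treewidth is 3.

Treewidth 3.
One optimal decomposition is:
Bags: B1 = {0, 1, 2, 5}  B2 = {0, 1, 5, 7}  B3 = {1, 2, 4, 5}  B4 = {1, 2, 5, 10}  B5 = {1, 2, 5, 6}  B6 = {1, 4, 5, 8}  B7 = {1, 2, 3, 5}  B8 = {1, 2, 5, 9}
Tree: B1–B2, B1–B3, B1–B4, B3–B5, B3–B6, B3–B7, B4–B8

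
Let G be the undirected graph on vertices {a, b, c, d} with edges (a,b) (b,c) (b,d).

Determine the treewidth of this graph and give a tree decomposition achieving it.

Treewidth 1.
Bags: B1 = {b, c}  B2 = {a, b}  B3 = {b, d}
Tree: B1–B2, B1–B3

Each bag holds 2 vertices, so the decomposition has width 1, which upper-bounds the treewidth. G has an edge, so its treewidth is at least 1. Combining the bounds, tw(G) = 1.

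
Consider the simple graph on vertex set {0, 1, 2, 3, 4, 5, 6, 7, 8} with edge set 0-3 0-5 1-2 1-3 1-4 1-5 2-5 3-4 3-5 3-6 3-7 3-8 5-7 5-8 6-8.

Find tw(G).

2

A width-2 tree decomposition is:
Bags: B1 = {1, 3, 5}  B2 = {3, 5, 8}  B3 = {1, 2, 5}  B4 = {3, 5, 7}  B5 = {1, 3, 4}  B6 = {3, 6, 8}  B7 = {0, 3, 5}
Tree: B1–B2, B1–B3, B2–B4, B1–B5, B2–B6, B1–B7
The largest bag has 3 vertices, giving width 2; this decomposition certifies tw(G) ≤ 2. Conversely, {1, 2, 5} is a clique of size 3, and the vertices of any clique must share a bag in every tree decomposition; so some bag has ≥ 3 vertices and tw(G) ≥ 2. Hence tw(G) = 2 exactly.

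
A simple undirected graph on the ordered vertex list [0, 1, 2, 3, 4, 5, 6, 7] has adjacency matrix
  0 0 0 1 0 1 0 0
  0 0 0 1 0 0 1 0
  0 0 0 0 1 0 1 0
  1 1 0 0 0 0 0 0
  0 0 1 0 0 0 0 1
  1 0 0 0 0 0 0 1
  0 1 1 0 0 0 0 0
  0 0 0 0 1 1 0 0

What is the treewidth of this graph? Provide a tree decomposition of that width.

Treewidth 2.
One such decomposition:
Bags: B1 = {0, 3, 5}  B2 = {1, 3, 5}  B3 = {1, 5, 6}  B4 = {2, 5, 6}  B5 = {2, 4, 5}  B6 = {4, 5, 7}
Tree: B1–B2, B2–B3, B3–B4, B4–B5, B5–B6

Each bag holds 3 vertices, so the decomposition has width 2, which upper-bounds the treewidth. Since 5–0–3–1–6–2–4–7–5 is a cycle in G, G is not acyclic. Forests are exactly the graphs of treewidth ≤ 1, so tw(G) ≥ 2. Therefore the treewidth is 2.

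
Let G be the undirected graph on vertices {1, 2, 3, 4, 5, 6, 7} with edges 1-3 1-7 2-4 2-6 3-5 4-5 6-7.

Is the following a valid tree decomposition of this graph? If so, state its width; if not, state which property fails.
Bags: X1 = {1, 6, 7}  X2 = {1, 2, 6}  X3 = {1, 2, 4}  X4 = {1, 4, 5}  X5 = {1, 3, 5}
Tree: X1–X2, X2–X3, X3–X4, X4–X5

Yes; width 2.

Every vertex of G appears in some bag (union = {1, 2, 3, 4, 5, 6, 7}); every edge is covered by a bag; and for each vertex v the set of bags containing v is connected in the bag tree. The decomposition is therefore valid. The largest bag has 3 vertices, so the width is 2.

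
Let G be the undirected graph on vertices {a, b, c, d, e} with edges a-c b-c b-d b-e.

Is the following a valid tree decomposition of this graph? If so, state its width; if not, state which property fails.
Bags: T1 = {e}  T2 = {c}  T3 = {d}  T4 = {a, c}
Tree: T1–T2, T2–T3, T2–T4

No — vertex b appears in no bag.

A tree decomposition must satisfy three properties: every vertex lies in some bag; for every edge, both endpoints lie together in some bag; and for every vertex, the bags containing it form a connected subtree. Here vertex b appears in no bag, so the decomposition is invalid.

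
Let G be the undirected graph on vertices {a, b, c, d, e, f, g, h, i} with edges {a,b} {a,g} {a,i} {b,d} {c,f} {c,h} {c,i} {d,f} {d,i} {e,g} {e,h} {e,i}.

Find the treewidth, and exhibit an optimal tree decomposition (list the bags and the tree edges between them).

Every bag has size at most 4, so the width is 4 − 1 = 3 and tw(G) ≤ 3. For the lower bound: the 4 vertex sets {c,f,h}, {d}, {i}, {a,b,e,g} are disjoint, each induces a connected subgraph, and every pair is joined by at least one edge of G. Contracting each set to a single vertex therefore yields K_{4} as a minor, and since treewidth is minor-monotone, tw(G) ≥ tw(K_{4}) = 3. Combining the bounds, tw(G) = 3.

Treewidth 3.
Bags: B1 = {c, d, f, h}  B2 = {c, d, h, i}  B3 = {d, e, h, i}  B4 = {b, d, e, i}  B5 = {a, b, e, i}  B6 = {a, b, e, g}
Tree: B1–B2, B2–B3, B3–B4, B4–B5, B5–B6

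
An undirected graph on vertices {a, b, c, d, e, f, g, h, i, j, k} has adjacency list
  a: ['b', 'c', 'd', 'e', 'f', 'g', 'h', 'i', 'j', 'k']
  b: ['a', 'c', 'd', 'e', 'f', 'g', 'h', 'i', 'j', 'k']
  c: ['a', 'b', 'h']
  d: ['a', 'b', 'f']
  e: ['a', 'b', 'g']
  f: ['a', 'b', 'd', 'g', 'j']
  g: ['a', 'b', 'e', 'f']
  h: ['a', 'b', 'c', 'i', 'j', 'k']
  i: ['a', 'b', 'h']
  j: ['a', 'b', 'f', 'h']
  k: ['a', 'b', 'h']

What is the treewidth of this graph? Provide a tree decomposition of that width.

Each bag holds 4 vertices, so the decomposition has width 3, which upper-bounds the treewidth. On the other hand G contains the 4-clique {a, b, d, f}. A clique must lie in a single bag of any decomposition, so no decomposition can have width below 3. Combining the bounds, tw(G) = 3.

Treewidth 3.
One optimal decomposition is:
Bags: B1 = {a, b, h, i}  B2 = {a, b, h, k}  B3 = {a, b, h, j}  B4 = {a, b, f, j}  B5 = {a, b, f, g}  B6 = {a, b, c, h}  B7 = {a, b, e, g}  B8 = {a, b, d, f}
Tree: B1–B2, B1–B3, B3–B4, B4–B5, B1–B6, B5–B7, B5–B8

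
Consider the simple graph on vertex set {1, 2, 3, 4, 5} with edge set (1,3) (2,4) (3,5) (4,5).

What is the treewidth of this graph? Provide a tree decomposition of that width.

Treewidth 1.
One optimal decomposition is:
Bags: B1 = {2, 4}  B2 = {4, 5}  B3 = {3, 5}  B4 = {1, 3}
Tree: B1–B2, B2–B3, B3–B4

Every bag has size at most 2, so the width is 2 − 1 = 1 and tw(G) ≤ 1. Since G has at least one edge (e.g. 2–4), it is not an edgeless graph, so tw(G) ≥ 1. Combining the bounds, tw(G) = 1.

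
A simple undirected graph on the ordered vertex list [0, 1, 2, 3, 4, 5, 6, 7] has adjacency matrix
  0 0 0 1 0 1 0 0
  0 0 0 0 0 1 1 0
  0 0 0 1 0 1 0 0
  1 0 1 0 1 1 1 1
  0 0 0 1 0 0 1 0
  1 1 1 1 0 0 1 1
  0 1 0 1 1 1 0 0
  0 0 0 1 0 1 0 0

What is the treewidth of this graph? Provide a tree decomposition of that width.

Treewidth 2.
Bags: B1 = {3, 5, 7}  B2 = {3, 5, 6}  B3 = {1, 5, 6}  B4 = {2, 3, 5}  B5 = {3, 4, 6}  B6 = {0, 3, 5}
Tree: B1–B2, B2–B3, B1–B4, B2–B5, B4–B6

Every bag has size at most 3, so the width is 3 − 1 = 2 and tw(G) ≤ 2. For the lower bound, the 3 vertices {1, 5, 6} are pairwise adjacent, and any tree decomposition puts a clique entirely inside one bag — forcing width ≥ 2. Combining the bounds, tw(G) = 2.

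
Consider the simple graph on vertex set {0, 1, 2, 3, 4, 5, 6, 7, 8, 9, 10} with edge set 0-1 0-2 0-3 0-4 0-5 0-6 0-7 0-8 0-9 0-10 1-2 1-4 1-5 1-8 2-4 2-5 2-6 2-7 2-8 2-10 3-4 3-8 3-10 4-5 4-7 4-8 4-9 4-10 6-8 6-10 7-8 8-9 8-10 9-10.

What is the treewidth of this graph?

A width-4 tree decomposition is:
Bags: B1 = {0, 4, 8, 9, 10}  B2 = {0, 2, 4, 8, 10}  B3 = {0, 3, 4, 8, 10}  B4 = {0, 1, 2, 4, 8}  B5 = {0, 2, 4, 7, 8}  B6 = {0, 2, 6, 8, 10}  B7 = {0, 1, 2, 4, 5}
Tree: B1–B2, B2–B3, B2–B4, B4–B5, B2–B6, B4–B7
Each bag holds 5 vertices, so the decomposition has width 4, which upper-bounds the treewidth. Conversely, {0, 4, 8, 9, 10} is a clique of size 5, and the vertices of any clique must share a bag in every tree decomposition; so some bag has ≥ 5 vertices and tw(G) ≥ 4. Combining the bounds, tw(G) = 4.

4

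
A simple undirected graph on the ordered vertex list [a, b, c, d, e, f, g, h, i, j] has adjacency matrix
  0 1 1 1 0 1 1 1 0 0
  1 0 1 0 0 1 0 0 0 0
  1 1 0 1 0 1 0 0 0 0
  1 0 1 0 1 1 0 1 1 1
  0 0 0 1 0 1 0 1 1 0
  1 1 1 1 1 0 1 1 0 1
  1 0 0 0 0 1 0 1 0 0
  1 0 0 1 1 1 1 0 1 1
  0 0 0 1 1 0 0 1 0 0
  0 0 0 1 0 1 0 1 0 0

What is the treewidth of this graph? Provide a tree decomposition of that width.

Treewidth 3.
One such decomposition:
Bags: B1 = {a, d, f, h}  B2 = {d, e, f, h}  B3 = {d, f, h, j}  B4 = {a, c, d, f}  B5 = {a, f, g, h}  B6 = {d, e, h, i}  B7 = {a, b, c, f}
Tree: B1–B2, B2–B3, B1–B4, B1–B5, B2–B6, B4–B7

The largest bag has 4 vertices, giving width 3; this decomposition certifies tw(G) ≤ 3. On the other hand G contains the 4-clique {d, f, h, j}. A clique must lie in a single bag of any decomposition, so no decomposition can have width below 3. Therefore the treewidth is 3.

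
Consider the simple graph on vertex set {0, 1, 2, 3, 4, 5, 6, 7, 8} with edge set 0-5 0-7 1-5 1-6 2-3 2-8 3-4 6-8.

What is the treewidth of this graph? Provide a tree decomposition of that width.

Treewidth 1.
One such decomposition:
Bags: B1 = {0, 7}  B2 = {0, 5}  B3 = {1, 5}  B4 = {1, 6}  B5 = {6, 8}  B6 = {2, 8}  B7 = {2, 3}  B8 = {3, 4}
Tree: B1–B2, B2–B3, B3–B4, B4–B5, B5–B6, B6–B7, B7–B8

The largest bag has 2 vertices, giving width 1; this decomposition certifies tw(G) ≤ 1. Any graph with an edge has treewidth ≥ 1, and G has the edge 7–0. Therefore the treewidth is 1.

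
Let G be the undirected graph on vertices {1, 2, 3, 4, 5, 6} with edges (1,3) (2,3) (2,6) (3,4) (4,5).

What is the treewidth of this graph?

1

A width-1 tree decomposition is:
Bags: B1 = {2, 6}  B2 = {2, 3}  B3 = {3, 4}  B4 = {4, 5}  B5 = {1, 3}
Tree: B1–B2, B2–B3, B3–B4, B3–B5
The largest bag has 2 vertices, giving width 1; this decomposition certifies tw(G) ≤ 1. G has an edge, so its treewidth is at least 1. Combining the bounds, tw(G) = 1.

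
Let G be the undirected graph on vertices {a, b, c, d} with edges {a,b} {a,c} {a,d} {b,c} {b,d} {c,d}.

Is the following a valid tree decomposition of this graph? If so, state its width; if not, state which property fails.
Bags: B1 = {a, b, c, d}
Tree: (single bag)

Every vertex of G appears in some bag (union = {a, b, c, d}); every edge is covered by a bag; and for each vertex v the set of bags containing v is connected in the bag tree. The decomposition is therefore valid. The largest bag has 4 vertices, so the width is 3.

Yes; width 3.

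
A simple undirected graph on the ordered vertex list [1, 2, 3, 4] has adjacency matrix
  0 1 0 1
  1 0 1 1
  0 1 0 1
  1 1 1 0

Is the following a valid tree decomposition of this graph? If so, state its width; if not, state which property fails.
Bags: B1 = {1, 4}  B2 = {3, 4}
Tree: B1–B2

No — vertex 2 appears in no bag.

A tree decomposition must satisfy three properties: every vertex lies in some bag; for every edge, both endpoints lie together in some bag; and for every vertex, the bags containing it form a connected subtree. Here vertex 2 appears in no bag, so the decomposition is invalid.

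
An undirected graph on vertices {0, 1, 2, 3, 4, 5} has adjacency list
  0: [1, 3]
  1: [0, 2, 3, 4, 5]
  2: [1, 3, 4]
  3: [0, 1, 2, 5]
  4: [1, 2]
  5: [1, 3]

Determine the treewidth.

2

A width-2 tree decomposition is:
Bags: B1 = {1, 2, 3}  B2 = {1, 3, 5}  B3 = {0, 1, 3}  B4 = {1, 2, 4}
Tree: B1–B2, B2–B3, B1–B4
Every bag has size at most 3, so the width is 3 − 1 = 2 and tw(G) ≤ 2. For the lower bound, the 3 vertices {0, 1, 3} are pairwise adjacent, and any tree decomposition puts a clique entirely inside one bag — forcing width ≥ 2. The upper and lower bounds meet at 2, so that is the treewidth.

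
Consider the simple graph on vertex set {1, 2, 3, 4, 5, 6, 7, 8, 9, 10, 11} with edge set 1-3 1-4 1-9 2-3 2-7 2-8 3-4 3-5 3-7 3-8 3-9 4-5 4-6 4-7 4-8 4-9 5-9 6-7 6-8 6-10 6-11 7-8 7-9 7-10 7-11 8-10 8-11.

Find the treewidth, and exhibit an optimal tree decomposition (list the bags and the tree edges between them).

Treewidth 3.
One such decomposition:
Bags: B1 = {3, 4, 7, 8}  B2 = {4, 6, 7, 8}  B3 = {3, 4, 7, 9}  B4 = {6, 7, 8, 10}  B5 = {1, 3, 4, 9}  B6 = {6, 7, 8, 11}  B7 = {2, 3, 7, 8}  B8 = {3, 4, 5, 9}
Tree: B1–B2, B1–B3, B2–B4, B3–B5, B4–B6, B1–B7, B5–B8

The largest bag has 4 vertices, giving width 3; this decomposition certifies tw(G) ≤ 3. Conversely, {1, 3, 4, 9} is a clique of size 4, and the vertices of any clique must share a bag in every tree decomposition; so some bag has ≥ 4 vertices and tw(G) ≥ 3. Combining the bounds, tw(G) = 3.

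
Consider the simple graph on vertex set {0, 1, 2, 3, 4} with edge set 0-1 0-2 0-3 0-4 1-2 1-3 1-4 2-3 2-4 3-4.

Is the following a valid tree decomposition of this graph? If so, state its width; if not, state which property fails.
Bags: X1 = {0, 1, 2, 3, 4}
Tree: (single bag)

Yes; width 4.

Vertex coverage: the bags together contain {0, 1, 2, 3, 4}, the full vertex set. Edge coverage: each edge of G has both endpoints in at least one bag. Running intersection: for every vertex, the bags containing it form a connected subtree. All three properties hold, so this is a valid tree decomposition of width max|bag| − 1 = 4, and hence tw(G) ≤ 4.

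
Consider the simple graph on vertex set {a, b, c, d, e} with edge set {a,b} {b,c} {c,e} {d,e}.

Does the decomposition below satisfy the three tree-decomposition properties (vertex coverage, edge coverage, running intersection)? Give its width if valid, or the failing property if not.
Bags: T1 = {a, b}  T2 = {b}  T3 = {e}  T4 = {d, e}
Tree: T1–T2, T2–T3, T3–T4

A tree decomposition must satisfy three properties: every vertex lies in some bag; for every edge, both endpoints lie together in some bag; and for every vertex, the bags containing it form a connected subtree. Here vertex c appears in no bag, so the decomposition is invalid.

No — vertex c appears in no bag.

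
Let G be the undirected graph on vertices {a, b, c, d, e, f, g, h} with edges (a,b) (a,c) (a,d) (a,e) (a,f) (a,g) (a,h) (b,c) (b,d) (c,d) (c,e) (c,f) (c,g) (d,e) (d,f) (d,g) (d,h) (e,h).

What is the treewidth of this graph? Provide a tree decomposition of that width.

Treewidth 3.
One such decomposition:
Bags: B1 = {a, c, d, f}  B2 = {a, c, d, e}  B3 = {a, c, d, g}  B4 = {a, b, c, d}  B5 = {a, d, e, h}
Tree: B1–B2, B2–B3, B1–B4, B2–B5

The largest bag has 4 vertices, giving width 3; this decomposition certifies tw(G) ≤ 3. On the other hand G contains the 4-clique {a, d, e, h}. A clique must lie in a single bag of any decomposition, so no decomposition can have width below 3. Hence tw(G) = 3 exactly.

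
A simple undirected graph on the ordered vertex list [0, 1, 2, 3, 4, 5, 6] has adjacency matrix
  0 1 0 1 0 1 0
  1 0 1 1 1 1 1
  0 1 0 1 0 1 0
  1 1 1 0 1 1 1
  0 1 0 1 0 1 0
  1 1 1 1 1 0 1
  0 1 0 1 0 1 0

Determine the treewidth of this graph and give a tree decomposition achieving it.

Treewidth 3.
One optimal decomposition is:
Bags: B1 = {1, 3, 4, 5}  B2 = {1, 2, 3, 5}  B3 = {0, 1, 3, 5}  B4 = {1, 3, 5, 6}
Tree: B1–B2, B2–B3, B2–B4

Every bag has size at most 4, so the width is 4 − 1 = 3 and tw(G) ≤ 3. On the other hand G contains the 4-clique {0, 1, 3, 5}. A clique must lie in a single bag of any decomposition, so no decomposition can have width below 3. The upper and lower bounds meet at 3, so that is the treewidth.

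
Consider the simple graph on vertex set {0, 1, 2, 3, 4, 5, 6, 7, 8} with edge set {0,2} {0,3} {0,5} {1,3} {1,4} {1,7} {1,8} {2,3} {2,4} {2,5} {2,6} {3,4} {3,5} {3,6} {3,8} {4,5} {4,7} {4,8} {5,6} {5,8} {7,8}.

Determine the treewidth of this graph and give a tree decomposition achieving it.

Treewidth 3.
Bags: B1 = {1, 3, 4, 8}  B2 = {1, 4, 7, 8}  B3 = {3, 4, 5, 8}  B4 = {2, 3, 4, 5}  B5 = {2, 3, 5, 6}  B6 = {0, 2, 3, 5}
Tree: B1–B2, B1–B3, B3–B4, B4–B5, B4–B6

Each bag holds 4 vertices, so the decomposition has width 3, which upper-bounds the treewidth. For the lower bound, the 4 vertices {1, 3, 4, 8} are pairwise adjacent, and any tree decomposition puts a clique entirely inside one bag — forcing width ≥ 3. Hence tw(G) = 3 exactly.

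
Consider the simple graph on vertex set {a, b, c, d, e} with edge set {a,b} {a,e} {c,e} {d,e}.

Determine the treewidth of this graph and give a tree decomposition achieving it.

Treewidth 1.
Bags: B1 = {a, b}  B2 = {a, e}  B3 = {d, e}  B4 = {c, e}
Tree: B1–B2, B2–B3, B2–B4

Every bag has size at most 2, so the width is 2 − 1 = 1 and tw(G) ≤ 1. G has an edge, so its treewidth is at least 1. Hence tw(G) = 1 exactly.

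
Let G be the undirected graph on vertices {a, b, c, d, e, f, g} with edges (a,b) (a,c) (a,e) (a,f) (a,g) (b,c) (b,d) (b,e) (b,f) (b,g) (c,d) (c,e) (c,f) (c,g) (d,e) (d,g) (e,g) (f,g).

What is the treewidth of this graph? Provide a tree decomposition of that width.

The largest bag has 5 vertices, giving width 4; this decomposition certifies tw(G) ≤ 4. Conversely, {b, c, d, e, g} is a clique of size 5, and the vertices of any clique must share a bag in every tree decomposition; so some bag has ≥ 5 vertices and tw(G) ≥ 4. Combining the bounds, tw(G) = 4.

Treewidth 4.
Bags: B1 = {a, b, c, f, g}  B2 = {a, b, c, e, g}  B3 = {b, c, d, e, g}
Tree: B1–B2, B2–B3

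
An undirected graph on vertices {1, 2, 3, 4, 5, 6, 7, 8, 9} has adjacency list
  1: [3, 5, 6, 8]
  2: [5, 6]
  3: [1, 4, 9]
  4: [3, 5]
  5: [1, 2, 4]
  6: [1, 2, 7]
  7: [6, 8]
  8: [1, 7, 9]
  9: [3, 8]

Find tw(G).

A width-3 tree decomposition is:
Bags: B1 = {6, 7, 8, 9}  B2 = {1, 6, 8, 9}  B3 = {1, 3, 6, 9}  B4 = {1, 2, 3, 6}  B5 = {1, 2, 3, 5}  B6 = {2, 3, 4, 5}
Tree: B1–B2, B2–B3, B3–B4, B4–B5, B5–B6
The largest bag has 4 vertices, giving width 3; this decomposition certifies tw(G) ≤ 3. For the lower bound: the 4 vertex sets {7,8,9}, {6}, {1}, {2,3,4,5} are disjoint, each induces a connected subgraph, and every pair is joined by at least one edge of G. Contracting each set to a single vertex therefore yields K_{4} as a minor, and since treewidth is minor-monotone, tw(G) ≥ tw(K_{4}) = 3. Therefore the treewidth is 3.

3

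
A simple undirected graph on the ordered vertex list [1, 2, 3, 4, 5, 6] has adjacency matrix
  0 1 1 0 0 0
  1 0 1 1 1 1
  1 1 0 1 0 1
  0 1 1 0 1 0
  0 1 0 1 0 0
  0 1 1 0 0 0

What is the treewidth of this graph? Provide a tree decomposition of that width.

Treewidth 2.
One optimal decomposition is:
Bags: B1 = {1, 2, 3}  B2 = {2, 3, 4}  B3 = {2, 3, 6}  B4 = {2, 4, 5}
Tree: B1–B2, B2–B3, B2–B4

Every bag has size at most 3, so the width is 3 − 1 = 2 and tw(G) ≤ 2. For the lower bound, the 3 vertices {1, 2, 3} are pairwise adjacent, and any tree decomposition puts a clique entirely inside one bag — forcing width ≥ 2. Combining the bounds, tw(G) = 2.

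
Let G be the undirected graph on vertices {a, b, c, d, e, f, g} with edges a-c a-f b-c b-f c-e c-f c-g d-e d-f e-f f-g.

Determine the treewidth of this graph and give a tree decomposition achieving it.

The largest bag has 3 vertices, giving width 2; this decomposition certifies tw(G) ≤ 2. For the lower bound, the 3 vertices {d, e, f} are pairwise adjacent, and any tree decomposition puts a clique entirely inside one bag — forcing width ≥ 2. Therefore the treewidth is 2.

Treewidth 2.
One optimal decomposition is:
Bags: B1 = {a, c, f}  B2 = {b, c, f}  B3 = {c, e, f}  B4 = {d, e, f}  B5 = {c, f, g}
Tree: B1–B2, B1–B3, B3–B4, B2–B5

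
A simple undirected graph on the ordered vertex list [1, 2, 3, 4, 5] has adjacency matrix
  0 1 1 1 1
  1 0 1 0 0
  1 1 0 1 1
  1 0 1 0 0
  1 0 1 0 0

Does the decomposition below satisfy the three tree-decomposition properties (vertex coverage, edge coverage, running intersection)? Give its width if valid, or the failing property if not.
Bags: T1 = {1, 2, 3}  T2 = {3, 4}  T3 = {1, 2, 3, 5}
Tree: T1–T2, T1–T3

No — edge (1,4) lies in no bag.

A tree decomposition must satisfy three properties: every vertex lies in some bag; for every edge, both endpoints lie together in some bag; and for every vertex, the bags containing it form a connected subtree. Here edge (1,4) lies in no bag, so the decomposition is invalid.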